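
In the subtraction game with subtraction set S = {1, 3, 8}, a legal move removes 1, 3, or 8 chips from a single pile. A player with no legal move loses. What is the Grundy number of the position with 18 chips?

1

n :  0  1  2  3  4  5  6  7  8  9 10 11 12 13 14 15 16 17 18
G :  0  1  0  1  0  1  0  1  2  3  2  0  1  0  1  0  1  0  1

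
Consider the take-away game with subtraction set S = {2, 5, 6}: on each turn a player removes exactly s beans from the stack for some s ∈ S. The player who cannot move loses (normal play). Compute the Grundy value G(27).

2

n :  0  1  2  3  4  5  6  7  8  9 10 11 12 13 14 15 16 17 18 19 20 21 22 23 24 25 26 27
G :  0  0  1  1  0  2  1  3  0  2  1  0  0  1  1  0  2  1  3  0  2  1  0  0  1  1  0  2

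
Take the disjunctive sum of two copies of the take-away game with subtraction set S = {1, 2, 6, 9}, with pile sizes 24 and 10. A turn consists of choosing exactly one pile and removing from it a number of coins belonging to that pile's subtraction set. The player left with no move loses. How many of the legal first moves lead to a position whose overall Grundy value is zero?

All piles use S = {1, 2, 6, 9}:
G(0) = 0
G(1) = mex{0} = 1
G(2) = mex{1,0} = 2
G(3) = mex{2,1} = 0
G(4) = mex{0,2} = 1
G(5) = mex{1,0} = 2
G(6) = mex{2,1,0} = 3
G(7) = mex{3,2,1} = 0
G(8) = mex{0,3,2} = 1
G(9) = mex{1,0,0,0} = 2
G(10) = mex{2,1,1,1} = 0
G(11) = mex{0,2,2,2} = 1
G(12) = mex{1,0,3,0} = 2
G(13) = mex{2,1,0,1} = 3
G(14) = mex{3,2,1,2} = 0
G(15) = mex{0,3,2,3} = 1
G(16) = mex{1,0,0,0} = 2
G(17) = mex{2,1,1,1} = 0
G(18) = mex{0,2,2,2} = 1
G(19) = mex{1,0,3,0} = 2
G(20) = mex{2,1,0,1} = 3
G(21) = mex{3,2,1,2} = 0
G(22) = mex{0,3,2,3} = 1
G(23) = mex{1,0,0,0} = 2
G(24) = mex{2,1,1,1} = 0
Pile A: G(24) = 0.
Pile B: G(10) = 0.
Combined Grundy value = 0 ⊕ 0 = 0.
A winning move leaves total XOR = 0, i.e. changes one component's Grundy value g to g ⊕ X where X is the current total.
Pile A: target g' = 0⊕0 = 0, but every legal move changes the Grundy value (mex property), so 0 moves.
Pile B: target g' = 0⊕0 = 0, but every legal move changes the Grundy value (mex property), so 0 moves.

0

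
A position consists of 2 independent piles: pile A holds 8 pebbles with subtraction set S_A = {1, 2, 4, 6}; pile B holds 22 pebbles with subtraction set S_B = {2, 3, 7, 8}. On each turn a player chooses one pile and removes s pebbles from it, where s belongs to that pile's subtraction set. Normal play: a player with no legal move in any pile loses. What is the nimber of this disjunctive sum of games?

1

Pile A, S = {1, 2, 4, 6}:
n : 0 1 2 3 4 5 6 7 8
G : 0 1 2 0 1 2 3 4 0
G_A(8) = 0.
Pile B, S = {2, 3, 7, 8}:
n :  0  1  2  3  4  5  6  7  8  9 10 11 12 13 14 15 16 17 18 19 20 21 22
G :  0  0  1  1  2  0  0  1  1  2  0  0  1  1  2  0  0  1  1  2  0  0  1
G_B(22) = 1.
Combined Grundy value = 0 ⊕ 1 = 1.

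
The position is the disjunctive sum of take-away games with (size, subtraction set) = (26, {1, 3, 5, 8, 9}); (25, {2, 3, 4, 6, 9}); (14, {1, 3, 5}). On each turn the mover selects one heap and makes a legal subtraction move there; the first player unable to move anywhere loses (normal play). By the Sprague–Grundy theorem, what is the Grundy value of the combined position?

3

Heap A, S = {1, 3, 5, 8, 9}:
G(0) = 0
G(1) = mex{0} = 1
G(2) = mex{1} = 0
G(3) = mex{0,0} = 1
G(4) = mex{1,1} = 0
G(5) = mex{0,0,0} = 1
G(6) = mex{1,1,1} = 0
G(7) = mex{0,0,0} = 1
G(8) = mex{1,1,1,0} = 2
G(9) = mex{2,0,0,1,0} = 3
G(10) = mex{3,1,1,0,1} = 2
G(11) = mex{2,2,0,1,0} = 3
G(12) = mex{3,3,1,0,1} = 2
G(13) = mex{2,2,2,1,0} = 3
G(14) = mex{3,3,3,0,1} = 2
G(15) = mex{2,2,2,1,0} = 3
G(16) = mex{3,3,3,2,1} = 0
G(17) = mex{0,2,2,3,2} = 1
G(18) = mex{1,3,3,2,3} = 0
G(19) = mex{0,0,2,3,2} = 1
G(20) = mex{1,1,3,2,3} = 0
G(21) = mex{0,0,0,3,2} = 1
G(22) = mex{1,1,1,2,3} = 0
G(23) = mex{0,0,0,3,2} = 1
G(24) = mex{1,1,1,0,3} = 2
G(25) = mex{2,0,0,1,0} = 3
G(26) = mex{3,1,1,0,1} = 2
G_A(26) = 2.
Heap B, S = {2, 3, 4, 6, 9}:
G(0) = 0
G(1) = mex{} = 0
G(2) = mex{0} = 1
G(3) = mex{0,0} = 1
G(4) = mex{1,0,0} = 2
G(5) = mex{1,1,0} = 2
G(6) = mex{2,1,1,0} = 3
G(7) = mex{2,2,1,0} = 3
G(8) = mex{3,2,2,1} = 0
G(9) = mex{3,3,2,1,0} = 4
G(10) = mex{0,3,3,2,0} = 1
G(11) = mex{4,0,3,2,1} = 5
G(12) = mex{1,4,0,3,1} = 2
G(13) = mex{5,1,4,3,2} = 0
G(14) = mex{2,5,1,0,2} = 3
G(15) = mex{0,2,5,4,3} = 1
G(16) = mex{3,0,2,1,3} = 4
G(17) = mex{1,3,0,5,0} = 2
G(18) = mex{4,1,3,2,4} = 0
G(19) = mex{2,4,1,0,1} = 3
G(20) = mex{0,2,4,3,5} = 1
G(21) = mex{3,0,2,1,2} = 4
G(22) = mex{1,3,0,4,0} = 2
G(23) = mex{4,1,3,2,3} = 0
G(24) = mex{2,4,1,0,1} = 3
G(25) = mex{0,2,4,3,4} = 1
G_B(25) = 1.
Heap C, S = {1, 3, 5}:
n :  0  1  2  3  4  5  6  7  8  9 10 11 12 13 14
G :  0  1  0  1  0  1  0  1  0  1  0  1  0  1  0
G_C(14) = 0.
Combined Grundy value = 2 ⊕ 1 ⊕ 0 = 3.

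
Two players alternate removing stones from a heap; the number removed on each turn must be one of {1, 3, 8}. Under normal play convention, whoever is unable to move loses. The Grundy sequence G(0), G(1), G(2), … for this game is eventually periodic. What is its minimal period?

n :  0  1  2  3  4  5  6  7  8  9 10 11 12 13 14 15 16 17 18 19 20 21 22 23
G :  0  1  0  1  0  1  0  1  2  3  2  0  1  0  1  0  1  0  1  2  3  2  0  1
G(n+11) = G(n) holds for n = 0,…,7 (a full window of length max(S) = 8), so the sequence is purely periodic with period 11.

11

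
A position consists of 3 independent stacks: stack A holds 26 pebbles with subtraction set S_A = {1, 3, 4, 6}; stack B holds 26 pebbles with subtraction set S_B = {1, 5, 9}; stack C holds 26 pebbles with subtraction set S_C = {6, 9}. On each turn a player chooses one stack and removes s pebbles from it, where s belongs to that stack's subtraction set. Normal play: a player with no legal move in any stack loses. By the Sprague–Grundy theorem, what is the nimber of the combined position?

Stack A, S = {1, 3, 4, 6}:
G(0) = 0
G(1) = mex{0} = 1
G(2) = mex{1} = 0
G(3) = mex{0,0} = 1
G(4) = mex{1,1,0} = 2
G(5) = mex{2,0,1} = 3
G(6) = mex{3,1,0,0} = 2
G(7) = mex{2,2,1,1} = 0
G(8) = mex{0,3,2,0} = 1
G(9) = mex{1,2,3,1} = 0
G(10) = mex{0,0,2,2} = 1
G(11) = mex{1,1,0,3} = 2
G(12) = mex{2,0,1,2} = 3
G(13) = mex{3,1,0,0} = 2
G(14) = mex{2,2,1,1} = 0
G(15) = mex{0,3,2,0} = 1
G(16) = mex{1,2,3,1} = 0
G(17) = mex{0,0,2,2} = 1
G(18) = mex{1,1,0,3} = 2
G(19) = mex{2,0,1,2} = 3
G(20) = mex{3,1,0,0} = 2
G(21) = mex{2,2,1,1} = 0
G(22) = mex{0,3,2,0} = 1
G(23) = mex{1,2,3,1} = 0
G(24) = mex{0,0,2,2} = 1
G(25) = mex{1,1,0,3} = 2
G(26) = mex{2,0,1,2} = 3
G_A(26) = 3.
Stack B, S = {1, 5, 9}:
n :  0  1  2  3  4  5  6  7  8  9 10 11 12 13 14 15 16 17 18 19 20 21 22 23 24 25 26
G :  0  1  0  1  0  1  0  1  0  1  0  1  0  1  0  1  0  1  0  1  0  1  0  1  0  1  0
G_B(26) = 0.
Stack C, S = {6, 9}:
n :  0  1  2  3  4  5  6  7  8  9 10 11 12 13 14 15 16 17 18 19 20 21 22 23 24 25 26
G :  0  0  0  0  0  0  1  1  1  1  1  1  2  2  2  0  0  0  0  0  0  1  1  1  1  1  1
G_C(26) = 1.
Combined Grundy value = 3 ⊕ 0 ⊕ 1 = 2.

2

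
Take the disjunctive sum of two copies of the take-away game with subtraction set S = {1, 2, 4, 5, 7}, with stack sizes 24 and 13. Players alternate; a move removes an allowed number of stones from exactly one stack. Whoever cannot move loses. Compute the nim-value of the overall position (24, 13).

1

All stacks use S = {1, 2, 4, 5, 7}:
G(0) = 0
G(1) = mex{0} = 1
G(2) = mex{1,0} = 2
G(3) = mex{2,1} = 0
G(4) = mex{0,2,0} = 1
G(5) = mex{1,0,1,0} = 2
G(6) = mex{2,1,2,1} = 0
G(7) = mex{0,2,0,2,0} = 1
G(8) = mex{1,0,1,0,1} = 2
G(9) = mex{2,1,2,1,2} = 0
G(10) = mex{0,2,0,2,0} = 1
G(11) = mex{1,0,1,0,1} = 2
G(12) = mex{2,1,2,1,2} = 0
G(13) = mex{0,2,0,2,0} = 1
G(14) = mex{1,0,1,0,1} = 2
G(15) = mex{2,1,2,1,2} = 0
G(16) = mex{0,2,0,2,0} = 1
G(17) = mex{1,0,1,0,1} = 2
G(18) = mex{2,1,2,1,2} = 0
G(19) = mex{0,2,0,2,0} = 1
G(20) = mex{1,0,1,0,1} = 2
G(21) = mex{2,1,2,1,2} = 0
G(22) = mex{0,2,0,2,0} = 1
G(23) = mex{1,0,1,0,1} = 2
G(24) = mex{2,1,2,1,2} = 0
Stack A: G(24) = 0.
Stack B: G(13) = 1.
Combined Grundy value = 0 ⊕ 1 = 1.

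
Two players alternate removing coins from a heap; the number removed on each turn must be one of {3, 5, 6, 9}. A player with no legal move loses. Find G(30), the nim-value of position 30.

2

G(0) = 0
G(1) = mex{} = 0
G(2) = mex{} = 0
G(3) = mex{0} = 1
G(4) = mex{0} = 1
G(5) = mex{0,0} = 1
G(6) = mex{1,0,0} = 2
G(7) = mex{1,0,0} = 2
G(8) = mex{1,1,0} = 2
G(9) = mex{2,1,1,0} = 3
G(10) = mex{2,1,1,0} = 3
G(11) = mex{2,2,1,0} = 3
G(12) = mex{3,2,2,1} = 0
G(13) = mex{3,2,2,1} = 0
G(14) = mex{3,3,2,1} = 0
G(15) = mex{0,3,3,2} = 1
G(16) = mex{0,3,3,2} = 1
G(17) = mex{0,0,3,2} = 1
G(18) = mex{1,0,0,3} = 2
G(19) = mex{1,0,0,3} = 2
G(20) = mex{1,1,0,3} = 2
G(21) = mex{2,1,1,0} = 3
G(22) = mex{2,1,1,0} = 3
G(23) = mex{2,2,1,0} = 3
G(24) = mex{3,2,2,1} = 0
G(25) = mex{3,2,2,1} = 0
G(26) = mex{3,3,2,1} = 0
G(27) = mex{0,3,3,2} = 1
G(28) = mex{0,3,3,2} = 1
G(29) = mex{0,0,3,2} = 1
G(30) = mex{1,0,0,3} = 2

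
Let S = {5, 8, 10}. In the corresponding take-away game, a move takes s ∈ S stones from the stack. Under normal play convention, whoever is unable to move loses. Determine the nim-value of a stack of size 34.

G(0) = 0
G(1) = mex{} = 0
G(2) = mex{} = 0
G(3) = mex{} = 0
G(4) = mex{} = 0
G(5) = mex{0} = 1
G(6) = mex{0} = 1
G(7) = mex{0} = 1
G(8) = mex{0,0} = 1
G(9) = mex{0,0} = 1
G(10) = mex{1,0,0} = 2
G(11) = mex{1,0,0} = 2
G(12) = mex{1,0,0} = 2
G(13) = mex{1,1,0} = 2
G(14) = mex{1,1,0} = 2
G(15) = mex{2,1,1} = 0
G(16) = mex{2,1,1} = 0
G(17) = mex{2,1,1} = 0
G(18) = mex{2,2,1} = 0
G(19) = mex{2,2,1} = 0
G(20) = mex{0,2,2} = 1
G(21) = mex{0,2,2} = 1
G(22) = mex{0,2,2} = 1
G(23) = mex{0,0,2} = 1
G(24) = mex{0,0,2} = 1
G(25) = mex{1,0,0} = 2
G(26) = mex{1,0,0} = 2
G(27) = mex{1,0,0} = 2
G(28) = mex{1,1,0} = 2
G(29) = mex{1,1,0} = 2
G(30) = mex{2,1,1} = 0
G(31) = mex{2,1,1} = 0
G(32) = mex{2,1,1} = 0
G(33) = mex{2,2,1} = 0
G(34) = mex{2,2,1} = 0

0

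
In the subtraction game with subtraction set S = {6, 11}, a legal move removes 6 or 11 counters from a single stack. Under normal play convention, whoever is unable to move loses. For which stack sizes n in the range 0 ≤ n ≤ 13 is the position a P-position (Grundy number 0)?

n :  0  1  2  3  4  5  6  7  8  9 10 11 12 13
G :  0  0  0  0  0  0  1  1  1  1  1  1  2  2
P-positions are exactly the n with G(n) = 0.

0, 1, 2, 3, 4, 5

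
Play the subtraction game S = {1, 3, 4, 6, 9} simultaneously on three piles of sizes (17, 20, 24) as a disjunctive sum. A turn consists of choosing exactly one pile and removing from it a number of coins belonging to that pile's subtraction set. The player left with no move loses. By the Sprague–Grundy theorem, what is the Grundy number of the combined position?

2

All piles use S = {1, 3, 4, 6, 9}:
G(0) = 0
G(1) = mex{0} = 1
G(2) = mex{1} = 0
G(3) = mex{0,0} = 1
G(4) = mex{1,1,0} = 2
G(5) = mex{2,0,1} = 3
G(6) = mex{3,1,0,0} = 2
G(7) = mex{2,2,1,1} = 0
G(8) = mex{0,3,2,0} = 1
G(9) = mex{1,2,3,1,0} = 4
G(10) = mex{4,0,2,2,1} = 3
G(11) = mex{3,1,0,3,0} = 2
G(12) = mex{2,4,1,2,1} = 0
G(13) = mex{0,3,4,0,2} = 1
G(14) = mex{1,2,3,1,3} = 0
G(15) = mex{0,0,2,4,2} = 1
G(16) = mex{1,1,0,3,0} = 2
G(17) = mex{2,0,1,2,1} = 3
G(18) = mex{3,1,0,0,4} = 2
G(19) = mex{2,2,1,1,3} = 0
G(20) = mex{0,3,2,0,2} = 1
G(21) = mex{1,2,3,1,0} = 4
G(22) = mex{4,0,2,2,1} = 3
G(23) = mex{3,1,0,3,0} = 2
G(24) = mex{2,4,1,2,1} = 0
Pile A: G(17) = 3.
Pile B: G(20) = 1.
Pile C: G(24) = 0.
Combined Grundy value = 3 ⊕ 1 ⊕ 0 = 2.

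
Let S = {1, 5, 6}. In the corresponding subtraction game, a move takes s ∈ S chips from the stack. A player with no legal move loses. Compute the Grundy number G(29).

3

G(0) = 0
G(1) = mex{0} = 1
G(2) = mex{1} = 0
G(3) = mex{0} = 1
G(4) = mex{1} = 0
G(5) = mex{0,0} = 1
G(6) = mex{1,1,0} = 2
G(7) = mex{2,0,1} = 3
G(8) = mex{3,1,0} = 2
G(9) = mex{2,0,1} = 3
G(10) = mex{3,1,0} = 2
G(11) = mex{2,2,1} = 0
G(12) = mex{0,3,2} = 1
G(13) = mex{1,2,3} = 0
G(14) = mex{0,3,2} = 1
G(15) = mex{1,2,3} = 0
G(16) = mex{0,0,2} = 1
G(17) = mex{1,1,0} = 2
G(18) = mex{2,0,1} = 3
G(19) = mex{3,1,0} = 2
G(20) = mex{2,0,1} = 3
G(21) = mex{3,1,0} = 2
G(22) = mex{2,2,1} = 0
G(23) = mex{0,3,2} = 1
G(24) = mex{1,2,3} = 0
G(25) = mex{0,3,2} = 1
G(26) = mex{1,2,3} = 0
G(27) = mex{0,0,2} = 1
G(28) = mex{1,1,0} = 2
G(29) = mex{2,0,1} = 3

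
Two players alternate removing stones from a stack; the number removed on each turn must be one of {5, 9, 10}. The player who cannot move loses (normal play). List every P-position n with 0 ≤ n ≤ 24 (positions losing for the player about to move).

n :  0  1  2  3  4  5  6  7  8  9 10 11 12 13 14 15 16 17 18 19 20 21 22 23 24
G :  0  0  0  0  0  1  1  1  1  1  2  2  2  2  2  0  0  0  0  0  1  1  1  1  1
P-positions are exactly the n with G(n) = 0.

0, 1, 2, 3, 4, 15, 16, 17, 18, 19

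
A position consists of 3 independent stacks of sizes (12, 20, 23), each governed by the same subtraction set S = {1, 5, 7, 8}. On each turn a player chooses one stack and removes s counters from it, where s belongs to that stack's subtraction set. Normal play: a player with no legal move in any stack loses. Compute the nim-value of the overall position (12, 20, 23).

All stacks use S = {1, 5, 7, 8}:
G(0) = 0
G(1) = mex{0} = 1
G(2) = mex{1} = 0
G(3) = mex{0} = 1
G(4) = mex{1} = 0
G(5) = mex{0,0} = 1
G(6) = mex{1,1} = 0
G(7) = mex{0,0,0} = 1
G(8) = mex{1,1,1,0} = 2
G(9) = mex{2,0,0,1} = 3
G(10) = mex{3,1,1,0} = 2
G(11) = mex{2,0,0,1} = 3
G(12) = mex{3,1,1,0} = 2
G(13) = mex{2,2,0,1} = 3
G(14) = mex{3,3,1,0} = 2
G(15) = mex{2,2,2,1} = 0
G(16) = mex{0,3,3,2} = 1
G(17) = mex{1,2,2,3} = 0
G(18) = mex{0,3,3,2} = 1
G(19) = mex{1,2,2,3} = 0
G(20) = mex{0,0,3,2} = 1
G(21) = mex{1,1,2,3} = 0
G(22) = mex{0,0,0,2} = 1
G(23) = mex{1,1,1,0} = 2
Stack A: G(12) = 2.
Stack B: G(20) = 1.
Stack C: G(23) = 2.
Combined Grundy value = 2 ⊕ 1 ⊕ 2 = 1.

1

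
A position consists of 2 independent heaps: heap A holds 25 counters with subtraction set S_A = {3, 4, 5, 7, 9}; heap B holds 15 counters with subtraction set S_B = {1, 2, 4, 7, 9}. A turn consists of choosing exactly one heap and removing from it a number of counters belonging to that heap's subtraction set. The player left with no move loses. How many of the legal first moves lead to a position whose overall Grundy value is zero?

Heap A, S = {3, 4, 5, 7, 9}:
G(0) = 0
G(1) = mex{} = 0
G(2) = mex{} = 0
G(3) = mex{0} = 1
G(4) = mex{0,0} = 1
G(5) = mex{0,0,0} = 1
G(6) = mex{1,0,0} = 2
G(7) = mex{1,1,0,0} = 2
G(8) = mex{1,1,1,0} = 2
G(9) = mex{2,1,1,0,0} = 3
G(10) = mex{2,2,1,1,0} = 3
G(11) = mex{2,2,2,1,0} = 3
G(12) = mex{3,2,2,1,1} = 0
G(13) = mex{3,3,2,2,1} = 0
G(14) = mex{3,3,3,2,1} = 0
G(15) = mex{0,3,3,2,2} = 1
G(16) = mex{0,0,3,3,2} = 1
G(17) = mex{0,0,0,3,2} = 1
G(18) = mex{1,0,0,3,3} = 2
G(19) = mex{1,1,0,0,3} = 2
G(20) = mex{1,1,1,0,3} = 2
G(21) = mex{2,1,1,0,0} = 3
G(22) = mex{2,2,1,1,0} = 3
G(23) = mex{2,2,2,1,0} = 3
G(24) = mex{3,2,2,1,1} = 0
G(25) = mex{3,3,2,2,1} = 0
G_A(25) = 0.
Heap B, S = {1, 2, 4, 7, 9}:
n :  0  1  2  3  4  5  6  7  8  9 10 11 12 13 14 15
G :  0  1  2  0  1  2  0  1  2  3  4  0  1  2  0  1
G_B(15) = 1.
Combined Grundy value = 0 ⊕ 1 = 1.
A winning move leaves total XOR = 0, i.e. changes one component's Grundy value g to g ⊕ X where X is the current total.
Heap A: need g' = 0⊕1 = 1. Options: 25−3→G=3, 25−4→G=3, 25−5→G=2, 25−7→G=2, 25−9→G=1. Hits: 1.
Heap B: need g' = 1⊕1 = 0. Options: 15−1→G=0, 15−2→G=2, 15−4→G=0, 15−7→G=2, 15−9→G=0. Hits: 3.

4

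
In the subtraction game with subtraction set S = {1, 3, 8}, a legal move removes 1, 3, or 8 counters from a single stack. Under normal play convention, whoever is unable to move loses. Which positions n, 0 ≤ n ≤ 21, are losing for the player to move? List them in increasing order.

0, 2, 4, 6, 11, 13, 15, 17

n :  0  1  2  3  4  5  6  7  8  9 10 11 12 13 14 15 16 17 18 19 20 21
G :  0  1  0  1  0  1  0  1  2  3  2  0  1  0  1  0  1  0  1  2  3  2
P-positions are exactly the n with G(n) = 0.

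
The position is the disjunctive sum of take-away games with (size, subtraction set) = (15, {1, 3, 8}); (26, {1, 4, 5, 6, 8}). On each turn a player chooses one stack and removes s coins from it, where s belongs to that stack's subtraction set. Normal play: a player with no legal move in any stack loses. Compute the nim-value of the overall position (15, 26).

Stack A, S = {1, 3, 8}:
n :  0  1  2  3  4  5  6  7  8  9 10 11 12 13 14 15
G :  0  1  0  1  0  1  0  1  2  3  2  0  1  0  1  0
G_A(15) = 0.
Stack B, S = {1, 4, 5, 6, 8}:
n :  0  1  2  3  4  5  6  7  8  9 10 11 12 13 14 15 16 17 18 19 20 21 22 23 24 25 26
G :  0  1  0  1  2  3  2  3  4  0  1  0  1  2  3  2  3  4  0  1  0  1  2  3  2  3  4
G_B(26) = 4.
Combined Grundy value = 0 ⊕ 4 = 4.

4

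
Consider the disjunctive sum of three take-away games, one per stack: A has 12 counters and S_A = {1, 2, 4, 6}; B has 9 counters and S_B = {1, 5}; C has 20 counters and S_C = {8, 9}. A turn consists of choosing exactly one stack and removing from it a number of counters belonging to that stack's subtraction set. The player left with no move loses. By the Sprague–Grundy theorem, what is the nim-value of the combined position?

0

Stack A, S = {1, 2, 4, 6}:
n :  0  1  2  3  4  5  6  7  8  9 10 11 12
G :  0  1  2  0  1  2  3  4  0  1  2  0  1
G_A(12) = 1.
Stack B, S = {1, 5}:
n : 0 1 2 3 4 5 6 7 8 9
G : 0 1 0 1 0 1 0 1 0 1
G_B(9) = 1.
Stack C, S = {8, 9}:
n :  0  1  2  3  4  5  6  7  8  9 10 11 12 13 14 15 16 17 18 19 20
G :  0  0  0  0  0  0  0  0  1  1  1  1  1  1  1  1  2  0  0  0  0
G_C(20) = 0.
Combined Grundy value = 1 ⊕ 1 ⊕ 0 = 0.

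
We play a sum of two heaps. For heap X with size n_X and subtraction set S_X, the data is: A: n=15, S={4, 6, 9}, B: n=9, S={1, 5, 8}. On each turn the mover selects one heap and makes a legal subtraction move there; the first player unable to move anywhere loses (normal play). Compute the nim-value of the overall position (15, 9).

Heap A, S = {4, 6, 9}:
G(0) = 0
G(1) = mex{} = 0
G(2) = mex{} = 0
G(3) = mex{} = 0
G(4) = mex{0} = 1
G(5) = mex{0} = 1
G(6) = mex{0,0} = 1
G(7) = mex{0,0} = 1
G(8) = mex{1,0} = 2
G(9) = mex{1,0,0} = 2
G(10) = mex{1,1,0} = 2
G(11) = mex{1,1,0} = 2
G(12) = mex{2,1,0} = 3
G(13) = mex{2,1,1} = 0
G(14) = mex{2,2,1} = 0
G(15) = mex{2,2,1} = 0
G_A(15) = 0.
Heap B, S = {1, 5, 8}:
G(0) = 0
G(1) = mex{0} = 1
G(2) = mex{1} = 0
G(3) = mex{0} = 1
G(4) = mex{1} = 0
G(5) = mex{0,0} = 1
G(6) = mex{1,1} = 0
G(7) = mex{0,0} = 1
G(8) = mex{1,1,0} = 2
G(9) = mex{2,0,1} = 3
G_B(9) = 3.
Combined Grundy value = 0 ⊕ 3 = 3.

3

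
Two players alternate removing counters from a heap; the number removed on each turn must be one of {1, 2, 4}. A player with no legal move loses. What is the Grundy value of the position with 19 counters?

G(0) = 0
G(1) = mex{0} = 1
G(2) = mex{1,0} = 2
G(3) = mex{2,1} = 0
G(4) = mex{0,2,0} = 1
G(5) = mex{1,0,1} = 2
G(6) = mex{2,1,2} = 0
G(7) = mex{0,2,0} = 1
G(8) = mex{1,0,1} = 2
G(9) = mex{2,1,2} = 0
G(10) = mex{0,2,0} = 1
G(11) = mex{1,0,1} = 2
G(12) = mex{2,1,2} = 0
G(13) = mex{0,2,0} = 1
G(14) = mex{1,0,1} = 2
G(15) = mex{2,1,2} = 0
G(16) = mex{0,2,0} = 1
G(17) = mex{1,0,1} = 2
G(18) = mex{2,1,2} = 0
G(19) = mex{0,2,0} = 1

1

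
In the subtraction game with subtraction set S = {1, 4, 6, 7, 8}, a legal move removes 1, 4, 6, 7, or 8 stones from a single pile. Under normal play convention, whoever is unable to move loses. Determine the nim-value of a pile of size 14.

G(0) = 0
G(1) = mex{0} = 1
G(2) = mex{1} = 0
G(3) = mex{0} = 1
G(4) = mex{1,0} = 2
G(5) = mex{2,1} = 0
G(6) = mex{0,0,0} = 1
G(7) = mex{1,1,1,0} = 2
G(8) = mex{2,2,0,1,0} = 3
G(9) = mex{3,0,1,0,1} = 2
G(10) = mex{2,1,2,1,0} = 3
G(11) = mex{3,2,0,2,1} = 4
G(12) = mex{4,3,1,0,2} = 5
G(13) = mex{5,2,2,1,0} = 3
G(14) = mex{3,3,3,2,1} = 0

0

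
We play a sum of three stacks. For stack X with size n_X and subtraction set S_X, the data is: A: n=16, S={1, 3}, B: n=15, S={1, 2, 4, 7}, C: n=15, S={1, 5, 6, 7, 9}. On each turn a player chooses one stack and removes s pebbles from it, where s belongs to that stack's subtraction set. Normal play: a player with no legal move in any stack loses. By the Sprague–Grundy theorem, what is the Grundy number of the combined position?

1

Stack A, S = {1, 3}:
n :  0  1  2  3  4  5  6  7  8  9 10 11 12 13 14 15 16
G :  0  1  0  1  0  1  0  1  0  1  0  1  0  1  0  1  0
G_A(16) = 0.
Stack B, S = {1, 2, 4, 7}:
G(0) = 0
G(1) = mex{0} = 1
G(2) = mex{1,0} = 2
G(3) = mex{2,1} = 0
G(4) = mex{0,2,0} = 1
G(5) = mex{1,0,1} = 2
G(6) = mex{2,1,2} = 0
G(7) = mex{0,2,0,0} = 1
G(8) = mex{1,0,1,1} = 2
G(9) = mex{2,1,2,2} = 0
G(10) = mex{0,2,0,0} = 1
G(11) = mex{1,0,1,1} = 2
G(12) = mex{2,1,2,2} = 0
G(13) = mex{0,2,0,0} = 1
G(14) = mex{1,0,1,1} = 2
G(15) = mex{2,1,2,2} = 0
G_B(15) = 0.
Stack C, S = {1, 5, 6, 7, 9}:
n :  0  1  2  3  4  5  6  7  8  9 10 11 12 13 14 15
G :  0  1  0  1  0  1  2  3  2  3  2  3  0  1  0  1
G_C(15) = 1.
Combined Grundy value = 0 ⊕ 0 ⊕ 1 = 1.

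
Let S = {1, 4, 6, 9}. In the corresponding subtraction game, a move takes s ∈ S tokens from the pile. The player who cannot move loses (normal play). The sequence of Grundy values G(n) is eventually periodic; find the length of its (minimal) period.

n :  0  1  2  3  4  5  6  7  8  9 10 11 12 13 14 15
G :  0  1  0  1  2  0  1  0  1  2  0  1  0  1  2  0
G(n+5) = G(n) holds for n = 0,…,8 (a full window of length max(S) = 9), so the sequence is purely periodic with period 5.

5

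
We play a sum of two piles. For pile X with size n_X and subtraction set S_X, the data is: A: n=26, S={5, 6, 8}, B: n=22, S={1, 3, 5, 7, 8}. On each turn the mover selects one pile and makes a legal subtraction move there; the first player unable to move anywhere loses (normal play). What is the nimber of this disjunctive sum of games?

Pile A, S = {5, 6, 8}:
n :  0  1  2  3  4  5  6  7  8  9 10 11 12 13 14 15 16 17 18 19 20 21 22 23 24 25 26
G :  0  0  0  0  0  1  1  1  1  1  2  2  2  0  0  0  0  0  1  1  1  1  1  2  2  2  0
G_A(26) = 0.
Pile B, S = {1, 3, 5, 7, 8}:
G(0) = 0
G(1) = mex{0} = 1
G(2) = mex{1} = 0
G(3) = mex{0,0} = 1
G(4) = mex{1,1} = 0
G(5) = mex{0,0,0} = 1
G(6) = mex{1,1,1} = 0
G(7) = mex{0,0,0,0} = 1
G(8) = mex{1,1,1,1,0} = 2
G(9) = mex{2,0,0,0,1} = 3
G(10) = mex{3,1,1,1,0} = 2
G(11) = mex{2,2,0,0,1} = 3
G(12) = mex{3,3,1,1,0} = 2
G(13) = mex{2,2,2,0,1} = 3
G(14) = mex{3,3,3,1,0} = 2
G(15) = mex{2,2,2,2,1} = 0
G(16) = mex{0,3,3,3,2} = 1
G(17) = mex{1,2,2,2,3} = 0
G(18) = mex{0,0,3,3,2} = 1
G(19) = mex{1,1,2,2,3} = 0
G(20) = mex{0,0,0,3,2} = 1
G(21) = mex{1,1,1,2,3} = 0
G(22) = mex{0,0,0,0,2} = 1
G_B(22) = 1.
Combined Grundy value = 0 ⊕ 1 = 1.

1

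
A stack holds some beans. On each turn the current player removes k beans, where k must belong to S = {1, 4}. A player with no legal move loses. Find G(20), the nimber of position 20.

0

n :  0  1  2  3  4  5  6  7  8  9 10 11 12 13 14 15 16 17 18 19 20
G :  0  1  0  1  2  0  1  0  1  2  0  1  0  1  2  0  1  0  1  2  0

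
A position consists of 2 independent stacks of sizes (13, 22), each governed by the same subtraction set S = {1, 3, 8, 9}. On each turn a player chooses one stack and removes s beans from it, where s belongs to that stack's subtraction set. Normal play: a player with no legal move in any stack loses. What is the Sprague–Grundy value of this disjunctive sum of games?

All stacks use S = {1, 3, 8, 9}:
G(0) = 0
G(1) = mex{0} = 1
G(2) = mex{1} = 0
G(3) = mex{0,0} = 1
G(4) = mex{1,1} = 0
G(5) = mex{0,0} = 1
G(6) = mex{1,1} = 0
G(7) = mex{0,0} = 1
G(8) = mex{1,1,0} = 2
G(9) = mex{2,0,1,0} = 3
G(10) = mex{3,1,0,1} = 2
G(11) = mex{2,2,1,0} = 3
G(12) = mex{3,3,0,1} = 2
G(13) = mex{2,2,1,0} = 3
G(14) = mex{3,3,0,1} = 2
G(15) = mex{2,2,1,0} = 3
G(16) = mex{3,3,2,1} = 0
G(17) = mex{0,2,3,2} = 1
G(18) = mex{1,3,2,3} = 0
G(19) = mex{0,0,3,2} = 1
G(20) = mex{1,1,2,3} = 0
G(21) = mex{0,0,3,2} = 1
G(22) = mex{1,1,2,3} = 0
Stack A: G(13) = 3.
Stack B: G(22) = 0.
Combined Grundy value = 3 ⊕ 0 = 3.

3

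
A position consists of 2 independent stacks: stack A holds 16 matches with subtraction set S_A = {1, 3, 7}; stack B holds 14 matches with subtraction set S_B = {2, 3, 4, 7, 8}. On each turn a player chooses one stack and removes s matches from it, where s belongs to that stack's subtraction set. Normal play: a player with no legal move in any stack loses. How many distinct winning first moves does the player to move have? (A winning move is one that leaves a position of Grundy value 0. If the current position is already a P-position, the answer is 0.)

Stack A, S = {1, 3, 7}:
n :  0  1  2  3  4  5  6  7  8  9 10 11 12 13 14 15 16
G :  0  1  0  1  0  1  0  1  0  1  0  1  0  1  0  1  0
G_A(16) = 0.
Stack B, S = {2, 3, 4, 7, 8}:
n :  0  1  2  3  4  5  6  7  8  9 10 11 12 13 14
G :  0  0  1  1  2  2  0  3  1  4  2  0  0  1  1
G_B(14) = 1.
Combined Grundy value = 0 ⊕ 1 = 1.
A winning move leaves total XOR = 0, i.e. changes one component's Grundy value g to g ⊕ X where X is the current total.
Stack A: need g' = 0⊕1 = 1. Options: 16−1→G=1, 16−3→G=1, 16−7→G=1. Hits: 3.
Stack B: need g' = 1⊕1 = 0. Options: 14−2→G=0, 14−3→G=0, 14−4→G=2, 14−7→G=3, 14−8→G=0. Hits: 3.

6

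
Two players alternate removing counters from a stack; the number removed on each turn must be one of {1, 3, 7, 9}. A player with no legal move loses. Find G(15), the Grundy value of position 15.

1

G(0) = 0
G(1) = mex{0} = 1
G(2) = mex{1} = 0
G(3) = mex{0,0} = 1
G(4) = mex{1,1} = 0
G(5) = mex{0,0} = 1
G(6) = mex{1,1} = 0
G(7) = mex{0,0,0} = 1
G(8) = mex{1,1,1} = 0
G(9) = mex{0,0,0,0} = 1
G(10) = mex{1,1,1,1} = 0
G(11) = mex{0,0,0,0} = 1
G(12) = mex{1,1,1,1} = 0
G(13) = mex{0,0,0,0} = 1
G(14) = mex{1,1,1,1} = 0
G(15) = mex{0,0,0,0} = 1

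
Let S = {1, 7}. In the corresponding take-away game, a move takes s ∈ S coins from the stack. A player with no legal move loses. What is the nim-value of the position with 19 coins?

n :  0  1  2  3  4  5  6  7  8  9 10 11 12 13 14 15 16 17 18 19
G :  0  1  0  1  0  1  0  1  0  1  0  1  0  1  0  1  0  1  0  1

1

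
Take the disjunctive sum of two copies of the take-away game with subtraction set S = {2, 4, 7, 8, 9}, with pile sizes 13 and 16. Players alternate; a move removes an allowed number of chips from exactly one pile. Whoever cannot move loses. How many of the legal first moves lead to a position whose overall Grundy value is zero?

4

All piles use S = {2, 4, 7, 8, 9}:
G(0) = 0
G(1) = mex{} = 0
G(2) = mex{0} = 1
G(3) = mex{0} = 1
G(4) = mex{1,0} = 2
G(5) = mex{1,0} = 2
G(6) = mex{2,1} = 0
G(7) = mex{2,1,0} = 3
G(8) = mex{0,2,0,0} = 1
G(9) = mex{3,2,1,0,0} = 4
G(10) = mex{1,0,1,1,0} = 2
G(11) = mex{4,3,2,1,1} = 0
G(12) = mex{2,1,2,2,1} = 0
G(13) = mex{0,4,0,2,2} = 1
G(14) = mex{0,2,3,0,2} = 1
G(15) = mex{1,0,1,3,0} = 2
G(16) = mex{1,0,4,1,3} = 2
Pile A: G(13) = 1.
Pile B: G(16) = 2.
Combined Grundy value = 1 ⊕ 2 = 3.
A winning move leaves total XOR = 0, i.e. changes one component's Grundy value g to g ⊕ X where X is the current total.
Pile A: need g' = 1⊕3 = 2. Options: 13−2→G=0, 13−4→G=4, 13−7→G=0, 13−8→G=2, 13−9→G=2. Hits: 2.
Pile B: need g' = 2⊕3 = 1. Options: 16−2→G=1, 16−4→G=0, 16−7→G=4, 16−8→G=1, 16−9→G=3. Hits: 2.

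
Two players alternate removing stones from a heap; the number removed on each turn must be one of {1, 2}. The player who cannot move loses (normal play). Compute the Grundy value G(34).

G(0) = 0
G(1) = mex{0} = 1
G(2) = mex{1,0} = 2
G(3) = mex{2,1} = 0
G(4) = mex{0,2} = 1
G(5) = mex{1,0} = 2
G(6) = mex{2,1} = 0
G(7) = mex{0,2} = 1
G(8) = mex{1,0} = 2
G(9) = mex{2,1} = 0
G(10) = mex{0,2} = 1
G(11) = mex{1,0} = 2
G(12) = mex{2,1} = 0
G(13) = mex{0,2} = 1
G(14) = mex{1,0} = 2
G(15) = mex{2,1} = 0
G(16) = mex{0,2} = 1
G(17) = mex{1,0} = 2
G(18) = mex{2,1} = 0
G(19) = mex{0,2} = 1
G(20) = mex{1,0} = 2
G(21) = mex{2,1} = 0
G(22) = mex{0,2} = 1
G(23) = mex{1,0} = 2
G(24) = mex{2,1} = 0
G(25) = mex{0,2} = 1
G(26) = mex{1,0} = 2
G(27) = mex{2,1} = 0
G(28) = mex{0,2} = 1
G(29) = mex{1,0} = 2
G(30) = mex{2,1} = 0
G(31) = mex{0,2} = 1
G(32) = mex{1,0} = 2
G(33) = mex{2,1} = 0
G(34) = mex{0,2} = 1

1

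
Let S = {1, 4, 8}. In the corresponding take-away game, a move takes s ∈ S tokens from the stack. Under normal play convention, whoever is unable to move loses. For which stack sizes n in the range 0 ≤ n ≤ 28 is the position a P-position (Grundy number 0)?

0, 2, 5, 7, 12, 14, 17, 19, 24, 26

n :  0  1  2  3  4  5  6  7  8  9 10 11 12 13 14 15 16 17 18 19 20 21 22 23 24 25 26 27 28
G :  0  1  0  1  2  0  1  0  1  2  3  2  0  1  0  1  2  0  1  0  1  2  3  2  0  1  0  1  2
P-positions are exactly the n with G(n) = 0.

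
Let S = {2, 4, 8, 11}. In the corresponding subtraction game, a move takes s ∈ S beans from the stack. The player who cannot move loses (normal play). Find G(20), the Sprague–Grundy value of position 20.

2

n :  0  1  2  3  4  5  6  7  8  9 10 11 12 13 14 15 16 17 18 19 20
G :  0  0  1  1  2  2  0  0  1  1  2  2  3  0  4  1  0  2  1  0  2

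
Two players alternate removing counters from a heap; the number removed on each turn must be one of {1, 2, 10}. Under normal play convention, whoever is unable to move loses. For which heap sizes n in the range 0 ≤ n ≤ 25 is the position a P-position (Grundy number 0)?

0, 3, 6, 9, 12, 15, 18, 21, 24

n :  0  1  2  3  4  5  6  7  8  9 10 11 12 13 14 15 16 17 18 19 20 21 22 23 24 25
G :  0  1  2  0  1  2  0  1  2  0  1  2  0  1  2  0  1  2  0  1  2  0  1  2  0  1
P-positions are exactly the n with G(n) = 0.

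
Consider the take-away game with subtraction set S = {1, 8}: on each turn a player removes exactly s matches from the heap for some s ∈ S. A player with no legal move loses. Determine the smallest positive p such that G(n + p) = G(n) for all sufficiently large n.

n :  0  1  2  3  4  5  6  7  8  9 10 11 12 13 14 15 16 17 18 19
G :  0  1  0  1  0  1  0  1  2  0  1  0  1  0  1  0  1  2  0  1
G(n+9) = G(n) holds for n = 0,…,7 (a full window of length max(S) = 8), so the sequence is purely periodic with period 9.

9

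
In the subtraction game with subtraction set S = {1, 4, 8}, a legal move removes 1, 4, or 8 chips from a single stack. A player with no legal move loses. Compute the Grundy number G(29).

0

n :  0  1  2  3  4  5  6  7  8  9 10 11 12 13 14 15 16 17 18 19 20 21 22 23 24 25 26 27 28 29
G :  0  1  0  1  2  0  1  0  1  2  3  2  0  1  0  1  2  0  1  0  1  2  3  2  0  1  0  1  2  0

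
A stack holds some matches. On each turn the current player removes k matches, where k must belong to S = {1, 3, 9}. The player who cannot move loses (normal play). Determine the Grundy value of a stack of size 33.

G(0) = 0
G(1) = mex{0} = 1
G(2) = mex{1} = 0
G(3) = mex{0,0} = 1
G(4) = mex{1,1} = 0
G(5) = mex{0,0} = 1
G(6) = mex{1,1} = 0
G(7) = mex{0,0} = 1
G(8) = mex{1,1} = 0
G(9) = mex{0,0,0} = 1
G(10) = mex{1,1,1} = 0
G(11) = mex{0,0,0} = 1
G(12) = mex{1,1,1} = 0
G(13) = mex{0,0,0} = 1
G(14) = mex{1,1,1} = 0
G(15) = mex{0,0,0} = 1
G(16) = mex{1,1,1} = 0
G(17) = mex{0,0,0} = 1
G(18) = mex{1,1,1} = 0
G(19) = mex{0,0,0} = 1
G(20) = mex{1,1,1} = 0
G(21) = mex{0,0,0} = 1
G(22) = mex{1,1,1} = 0
G(23) = mex{0,0,0} = 1
G(24) = mex{1,1,1} = 0
G(25) = mex{0,0,0} = 1
G(26) = mex{1,1,1} = 0
G(27) = mex{0,0,0} = 1
G(28) = mex{1,1,1} = 0
G(29) = mex{0,0,0} = 1
G(30) = mex{1,1,1} = 0
G(31) = mex{0,0,0} = 1
G(32) = mex{1,1,1} = 0
G(33) = mex{0,0,0} = 1

1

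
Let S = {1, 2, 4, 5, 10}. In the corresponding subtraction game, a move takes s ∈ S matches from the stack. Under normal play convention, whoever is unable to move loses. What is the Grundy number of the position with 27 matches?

0

n :  0  1  2  3  4  5  6  7  8  9 10 11 12 13 14 15 16 17 18 19 20 21 22 23 24 25 26 27
G :  0  1  2  0  1  2  0  1  2  0  1  2  0  1  2  0  1  2  0  1  2  0  1  2  0  1  2  0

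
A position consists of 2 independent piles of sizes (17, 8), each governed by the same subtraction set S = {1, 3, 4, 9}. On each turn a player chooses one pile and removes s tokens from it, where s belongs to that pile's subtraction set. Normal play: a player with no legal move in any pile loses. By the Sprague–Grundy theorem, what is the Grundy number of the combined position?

All piles use S = {1, 3, 4, 9}:
G(0) = 0
G(1) = mex{0} = 1
G(2) = mex{1} = 0
G(3) = mex{0,0} = 1
G(4) = mex{1,1,0} = 2
G(5) = mex{2,0,1} = 3
G(6) = mex{3,1,0} = 2
G(7) = mex{2,2,1} = 0
G(8) = mex{0,3,2} = 1
G(9) = mex{1,2,3,0} = 4
G(10) = mex{4,0,2,1} = 3
G(11) = mex{3,1,0,0} = 2
G(12) = mex{2,4,1,1} = 0
G(13) = mex{0,3,4,2} = 1
G(14) = mex{1,2,3,3} = 0
G(15) = mex{0,0,2,2} = 1
G(16) = mex{1,1,0,0} = 2
G(17) = mex{2,0,1,1} = 3
Pile A: G(17) = 3.
Pile B: G(8) = 1.
Combined Grundy value = 3 ⊕ 1 = 2.

2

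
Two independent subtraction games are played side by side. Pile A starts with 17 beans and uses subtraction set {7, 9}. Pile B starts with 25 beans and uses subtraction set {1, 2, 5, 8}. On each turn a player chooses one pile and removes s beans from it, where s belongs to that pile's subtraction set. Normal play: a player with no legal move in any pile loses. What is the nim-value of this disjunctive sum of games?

Pile A, S = {7, 9}:
n :  0  1  2  3  4  5  6  7  8  9 10 11 12 13 14 15 16 17
G :  0  0  0  0  0  0  0  1  1  1  1  1  1  1  2  2  0  0
G_A(17) = 0.
Pile B, S = {1, 2, 5, 8}:
n :  0  1  2  3  4  5  6  7  8  9 10 11 12 13 14 15 16 17 18 19 20 21 22 23 24 25
G :  0  1  2  0  1  2  0  1  2  0  1  2  0  1  2  0  1  2  0  1  2  0  1  2  0  1
G_B(25) = 1.
Combined Grundy value = 0 ⊕ 1 = 1.

1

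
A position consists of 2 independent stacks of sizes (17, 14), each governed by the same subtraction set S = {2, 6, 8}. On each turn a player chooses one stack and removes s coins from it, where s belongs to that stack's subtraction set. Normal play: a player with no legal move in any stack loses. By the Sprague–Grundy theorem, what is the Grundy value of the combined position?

1

All stacks use S = {2, 6, 8}:
G(0) = 0
G(1) = mex{} = 0
G(2) = mex{0} = 1
G(3) = mex{0} = 1
G(4) = mex{1} = 0
G(5) = mex{1} = 0
G(6) = mex{0,0} = 1
G(7) = mex{0,0} = 1
G(8) = mex{1,1,0} = 2
G(9) = mex{1,1,0} = 2
G(10) = mex{2,0,1} = 3
G(11) = mex{2,0,1} = 3
G(12) = mex{3,1,0} = 2
G(13) = mex{3,1,0} = 2
G(14) = mex{2,2,1} = 0
G(15) = mex{2,2,1} = 0
G(16) = mex{0,3,2} = 1
G(17) = mex{0,3,2} = 1
Stack A: G(17) = 1.
Stack B: G(14) = 0.
Combined Grundy value = 1 ⊕ 0 = 1.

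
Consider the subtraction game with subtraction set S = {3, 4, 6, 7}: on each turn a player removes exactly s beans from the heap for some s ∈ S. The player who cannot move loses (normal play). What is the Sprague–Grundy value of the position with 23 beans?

n :  0  1  2  3  4  5  6  7  8  9 10 11 12 13 14 15 16 17 18 19 20 21 22 23
G :  0  0  0  1  1  1  2  2  2  3  0  0  0  1  1  1  2  2  2  3  0  0  0  1

1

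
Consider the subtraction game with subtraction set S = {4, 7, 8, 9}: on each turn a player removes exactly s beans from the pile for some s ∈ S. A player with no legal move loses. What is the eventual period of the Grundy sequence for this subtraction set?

13

n :  0  1  2  3  4  5  6  7  8  9 10 11 12 13 14 15 16 17 18 19 20 21 22 23 24 25 26 27
G :  0  0  0  0  1  1  1  1  2  2  2  2  3  0  0  0  0  1  1  1  1  2  2  2  2  3  0  0
G(n+13) = G(n) holds for n = 0,…,8 (a full window of length max(S) = 9), so the sequence is purely periodic with period 13.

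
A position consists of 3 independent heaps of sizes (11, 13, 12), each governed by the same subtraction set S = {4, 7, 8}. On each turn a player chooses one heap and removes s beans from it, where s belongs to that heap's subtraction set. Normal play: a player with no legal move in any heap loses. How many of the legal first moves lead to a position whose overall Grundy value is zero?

3

All heaps use S = {4, 7, 8}:
n :  0  1  2  3  4  5  6  7  8  9 10 11 12 13
G :  0  0  0  0  1  1  1  1  2  2  2  2  0  0
Heap A: G(11) = 2.
Heap B: G(13) = 0.
Heap C: G(12) = 0.
Combined Grundy value = 2 ⊕ 0 ⊕ 0 = 2.
A winning move leaves total XOR = 0, i.e. changes one component's Grundy value g to g ⊕ X where X is the current total.
Heap A: need g' = 2⊕2 = 0. Options: 11−4→G=1, 11−7→G=1, 11−8→G=0. Hits: 1.
Heap B: need g' = 0⊕2 = 2. Options: 13−4→G=2, 13−7→G=1, 13−8→G=1. Hits: 1.
Heap C: need g' = 0⊕2 = 2. Options: 12−4→G=2, 12−7→G=1, 12−8→G=1. Hits: 1.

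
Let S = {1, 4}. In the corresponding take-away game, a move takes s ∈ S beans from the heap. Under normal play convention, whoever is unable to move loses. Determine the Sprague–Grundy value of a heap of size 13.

G(0) = 0
G(1) = mex{0} = 1
G(2) = mex{1} = 0
G(3) = mex{0} = 1
G(4) = mex{1,0} = 2
G(5) = mex{2,1} = 0
G(6) = mex{0,0} = 1
G(7) = mex{1,1} = 0
G(8) = mex{0,2} = 1
G(9) = mex{1,0} = 2
G(10) = mex{2,1} = 0
G(11) = mex{0,0} = 1
G(12) = mex{1,1} = 0
G(13) = mex{0,2} = 1

1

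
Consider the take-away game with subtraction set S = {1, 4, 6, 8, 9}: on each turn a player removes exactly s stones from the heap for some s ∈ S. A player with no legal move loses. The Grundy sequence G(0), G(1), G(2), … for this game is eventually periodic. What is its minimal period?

n :  0  1  2  3  4  5  6  7  8  9 10 11 12 13 14 15 16 17 18 19 20 21 22 23 24 25 26 27 28 29 30 31 32 33 34 35
G :  0  1  0  1  2  0  1  0  1  2  3  2  0  1  2  3  2  0  1  0  1  2  0  1  0  1  2  3  2  0  1  2  3  2  0  1
G(n+17) = G(n) holds for n = 0,…,8 (a full window of length max(S) = 9), so the sequence is purely periodic with period 17.

17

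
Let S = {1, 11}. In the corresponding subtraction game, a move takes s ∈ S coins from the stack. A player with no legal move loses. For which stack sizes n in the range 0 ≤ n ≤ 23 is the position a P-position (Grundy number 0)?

0, 2, 4, 6, 8, 10, 12, 14, 16, 18, 20, 22

G(0) = 0
G(1) = mex{0} = 1
G(2) = mex{1} = 0
G(3) = mex{0} = 1
G(4) = mex{1} = 0
G(5) = mex{0} = 1
G(6) = mex{1} = 0
G(7) = mex{0} = 1
G(8) = mex{1} = 0
G(9) = mex{0} = 1
G(10) = mex{1} = 0
G(11) = mex{0,0} = 1
G(12) = mex{1,1} = 0
G(13) = mex{0,0} = 1
G(14) = mex{1,1} = 0
G(15) = mex{0,0} = 1
G(16) = mex{1,1} = 0
G(17) = mex{0,0} = 1
G(18) = mex{1,1} = 0
G(19) = mex{0,0} = 1
G(20) = mex{1,1} = 0
G(21) = mex{0,0} = 1
G(22) = mex{1,1} = 0
G(23) = mex{0,0} = 1
P-positions are exactly the n with G(n) = 0.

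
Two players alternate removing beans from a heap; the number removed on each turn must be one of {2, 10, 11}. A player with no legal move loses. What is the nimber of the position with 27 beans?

G(0) = 0
G(1) = mex{} = 0
G(2) = mex{0} = 1
G(3) = mex{0} = 1
G(4) = mex{1} = 0
G(5) = mex{1} = 0
G(6) = mex{0} = 1
G(7) = mex{0} = 1
G(8) = mex{1} = 0
G(9) = mex{1} = 0
G(10) = mex{0,0} = 1
G(11) = mex{0,0,0} = 1
G(12) = mex{1,1,0} = 2
G(13) = mex{1,1,1} = 0
G(14) = mex{2,0,1} = 3
G(15) = mex{0,0,0} = 1
G(16) = mex{3,1,0} = 2
G(17) = mex{1,1,1} = 0
G(18) = mex{2,0,1} = 3
G(19) = mex{0,0,0} = 1
G(20) = mex{3,1,0} = 2
G(21) = mex{1,1,1} = 0
G(22) = mex{2,2,1} = 0
G(23) = mex{0,0,2} = 1
G(24) = mex{0,3,0} = 1
G(25) = mex{1,1,3} = 0
G(26) = mex{1,2,1} = 0
G(27) = mex{0,0,2} = 1

1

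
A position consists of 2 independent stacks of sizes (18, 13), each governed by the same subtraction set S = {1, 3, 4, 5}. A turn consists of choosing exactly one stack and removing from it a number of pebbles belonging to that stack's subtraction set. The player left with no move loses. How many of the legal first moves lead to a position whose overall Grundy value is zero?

4

All stacks use S = {1, 3, 4, 5}:
G(0) = 0
G(1) = mex{0} = 1
G(2) = mex{1} = 0
G(3) = mex{0,0} = 1
G(4) = mex{1,1,0} = 2
G(5) = mex{2,0,1,0} = 3
G(6) = mex{3,1,0,1} = 2
G(7) = mex{2,2,1,0} = 3
G(8) = mex{3,3,2,1} = 0
G(9) = mex{0,2,3,2} = 1
G(10) = mex{1,3,2,3} = 0
G(11) = mex{0,0,3,2} = 1
G(12) = mex{1,1,0,3} = 2
G(13) = mex{2,0,1,0} = 3
G(14) = mex{3,1,0,1} = 2
G(15) = mex{2,2,1,0} = 3
G(16) = mex{3,3,2,1} = 0
G(17) = mex{0,2,3,2} = 1
G(18) = mex{1,3,2,3} = 0
Stack A: G(18) = 0.
Stack B: G(13) = 3.
Combined Grundy value = 0 ⊕ 3 = 3.
A winning move leaves total XOR = 0, i.e. changes one component's Grundy value g to g ⊕ X where X is the current total.
Stack A: need g' = 0⊕3 = 3. Options: 18−1→G=1, 18−3→G=3, 18−4→G=2, 18−5→G=3. Hits: 2.
Stack B: need g' = 3⊕3 = 0. Options: 13−1→G=2, 13−3→G=0, 13−4→G=1, 13−5→G=0. Hits: 2.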